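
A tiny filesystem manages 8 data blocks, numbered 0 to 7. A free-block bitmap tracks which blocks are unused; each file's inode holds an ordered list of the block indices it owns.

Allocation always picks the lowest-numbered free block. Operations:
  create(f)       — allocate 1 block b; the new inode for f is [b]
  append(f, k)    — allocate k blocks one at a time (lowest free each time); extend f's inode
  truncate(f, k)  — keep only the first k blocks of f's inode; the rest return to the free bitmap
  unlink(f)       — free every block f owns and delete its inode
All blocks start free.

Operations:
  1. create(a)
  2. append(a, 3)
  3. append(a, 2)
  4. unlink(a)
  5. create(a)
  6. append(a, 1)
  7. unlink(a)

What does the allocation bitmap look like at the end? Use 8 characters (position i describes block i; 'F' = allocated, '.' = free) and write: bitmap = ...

create(a): bitmap=F....... | a=[0]
append(a, 3): bitmap=FFFF.... | a=[0, 1, 2, 3]
append(a, 2): bitmap=FFFFFF.. | a=[0, 1, 2, 3, 4, 5]
unlink(a): bitmap=........ | 
create(a): bitmap=F....... | a=[0]
append(a, 1): bitmap=FF...... | a=[0, 1]
unlink(a): bitmap=........ | 

bitmap = ........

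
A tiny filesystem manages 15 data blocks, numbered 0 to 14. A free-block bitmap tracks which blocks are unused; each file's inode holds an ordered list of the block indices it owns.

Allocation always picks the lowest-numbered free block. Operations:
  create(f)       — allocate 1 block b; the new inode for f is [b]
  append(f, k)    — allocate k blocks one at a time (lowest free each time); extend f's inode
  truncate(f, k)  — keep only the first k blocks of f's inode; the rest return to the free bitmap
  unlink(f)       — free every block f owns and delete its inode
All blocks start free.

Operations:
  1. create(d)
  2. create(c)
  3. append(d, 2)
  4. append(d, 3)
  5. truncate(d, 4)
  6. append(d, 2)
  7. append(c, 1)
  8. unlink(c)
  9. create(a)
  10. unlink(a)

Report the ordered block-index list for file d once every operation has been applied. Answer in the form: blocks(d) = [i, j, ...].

  1. create(d)  ⇒  F..............  {d→[0]}
  2. create(c)  ⇒  FF.............  {c→[1]; d→[0]}
  3. append(d, 2)  ⇒  FFFF...........  {c→[1]; d→[0, 2, 3]}
  4. append(d, 3)  ⇒  FFFFFFF........  {c→[1]; d→[0, 2, 3, 4, 5, 6]}
  5. truncate(d, 4)  ⇒  FFFFF..........  {c→[1]; d→[0, 2, 3, 4]}
  6. append(d, 2)  ⇒  FFFFFFF........  {c→[1]; d→[0, 2, 3, 4, 5, 6]}
  7. append(c, 1)  ⇒  FFFFFFFF.......  {c→[1, 7]; d→[0, 2, 3, 4, 5, 6]}
  8. unlink(c)  ⇒  F.FFFFF........  {d→[0, 2, 3, 4, 5, 6]}
  9. create(a)  ⇒  FFFFFFF........  {a→[1]; d→[0, 2, 3, 4, 5, 6]}
  10. unlink(a)  ⇒  F.FFFFF........  {d→[0, 2, 3, 4, 5, 6]}

blocks(d) = [0, 2, 3, 4, 5, 6]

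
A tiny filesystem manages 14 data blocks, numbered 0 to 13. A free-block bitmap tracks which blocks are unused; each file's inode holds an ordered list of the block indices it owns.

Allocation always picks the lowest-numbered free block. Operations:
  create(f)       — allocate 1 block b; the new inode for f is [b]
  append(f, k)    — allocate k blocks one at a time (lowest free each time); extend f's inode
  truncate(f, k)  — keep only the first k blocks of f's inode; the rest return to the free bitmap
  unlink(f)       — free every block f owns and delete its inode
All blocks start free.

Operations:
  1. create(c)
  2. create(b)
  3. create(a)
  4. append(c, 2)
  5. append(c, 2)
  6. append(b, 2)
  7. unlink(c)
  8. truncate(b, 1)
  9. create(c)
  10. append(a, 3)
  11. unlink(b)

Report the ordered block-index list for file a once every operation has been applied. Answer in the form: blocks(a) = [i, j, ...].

after create(c) → c:[0]  free=[F.............]
after create(b) → b:[1], c:[0]  free=[FF............]
after create(a) → a:[2], b:[1], c:[0]  free=[FFF...........]
after append(c, 2) → a:[2], b:[1], c:[0, 3, 4]  free=[FFFFF.........]
after append(c, 2) → a:[2], b:[1], c:[0, 3, 4, 5, 6]  free=[FFFFFFF.......]
after append(b, 2) → a:[2], b:[1, 7, 8], c:[0, 3, 4, 5, 6]  free=[FFFFFFFFF.....]
after unlink(c) → a:[2], b:[1, 7, 8]  free=[.FF....FF.....]
after truncate(b, 1) → a:[2], b:[1]  free=[.FF...........]
after create(c) → a:[2], b:[1], c:[0]  free=[FFF...........]
after append(a, 3) → a:[2, 3, 4, 5], b:[1], c:[0]  free=[FFFFFF........]
after unlink(b) → a:[2, 3, 4, 5], c:[0]  free=[F.FFFF........]

blocks(a) = [2, 3, 4, 5]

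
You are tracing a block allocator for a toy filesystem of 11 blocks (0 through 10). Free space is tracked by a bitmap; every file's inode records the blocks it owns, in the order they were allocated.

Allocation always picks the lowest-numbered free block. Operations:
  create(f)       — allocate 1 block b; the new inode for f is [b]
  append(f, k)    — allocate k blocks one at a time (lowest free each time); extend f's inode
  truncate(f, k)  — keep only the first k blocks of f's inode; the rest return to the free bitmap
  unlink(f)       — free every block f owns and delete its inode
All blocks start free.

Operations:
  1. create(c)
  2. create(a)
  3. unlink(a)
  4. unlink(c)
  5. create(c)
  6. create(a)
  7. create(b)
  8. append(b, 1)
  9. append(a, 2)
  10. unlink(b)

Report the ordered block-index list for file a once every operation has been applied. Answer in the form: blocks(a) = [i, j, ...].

blocks(a) = [1, 4, 5]

  1. create(c)  ⇒  F..........  {c→[0]}
  2. create(a)  ⇒  FF.........  {a→[1]; c→[0]}
  3. unlink(a)  ⇒  F..........  {c→[0]}
  4. unlink(c)  ⇒  ...........  {}
  5. create(c)  ⇒  F..........  {c→[0]}
  6. create(a)  ⇒  FF.........  {a→[1]; c→[0]}
  7. create(b)  ⇒  FFF........  {a→[1]; b→[2]; c→[0]}
  8. append(b, 1)  ⇒  FFFF.......  {a→[1]; b→[2, 3]; c→[0]}
  9. append(a, 2)  ⇒  FFFFFF.....  {a→[1, 4, 5]; b→[2, 3]; c→[0]}
  10. unlink(b)  ⇒  FF..FF.....  {a→[1, 4, 5]; c→[0]}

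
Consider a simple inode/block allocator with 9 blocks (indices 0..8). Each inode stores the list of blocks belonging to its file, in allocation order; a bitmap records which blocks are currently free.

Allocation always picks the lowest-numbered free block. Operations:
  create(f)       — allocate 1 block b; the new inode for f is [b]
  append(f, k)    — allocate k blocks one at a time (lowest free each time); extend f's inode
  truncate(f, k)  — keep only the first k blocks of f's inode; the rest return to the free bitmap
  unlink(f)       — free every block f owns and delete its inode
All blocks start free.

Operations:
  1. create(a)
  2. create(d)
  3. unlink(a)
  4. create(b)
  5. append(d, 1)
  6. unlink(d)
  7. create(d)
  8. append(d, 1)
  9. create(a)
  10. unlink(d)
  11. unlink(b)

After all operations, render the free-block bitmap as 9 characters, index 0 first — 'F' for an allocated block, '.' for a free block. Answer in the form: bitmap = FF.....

bitmap = ...F.....

[1] create(a) — a=0 (map F........)
[2] create(d) — a=0 d=1 (map FF.......)
[3] unlink(a) — d=1 (map .F.......)
[4] create(b) — b=0 d=1 (map FF.......)
[5] append(d, 1) — b=0 d=1,2 (map FFF......)
[6] unlink(d) — b=0 (map F........)
[7] create(d) — b=0 d=1 (map FF.......)
[8] append(d, 1) — b=0 d=1,2 (map FFF......)
[9] create(a) — a=3 b=0 d=1,2 (map FFFF.....)
[10] unlink(d) — a=3 b=0 (map F..F.....)
[11] unlink(b) — a=3 (map ...F.....)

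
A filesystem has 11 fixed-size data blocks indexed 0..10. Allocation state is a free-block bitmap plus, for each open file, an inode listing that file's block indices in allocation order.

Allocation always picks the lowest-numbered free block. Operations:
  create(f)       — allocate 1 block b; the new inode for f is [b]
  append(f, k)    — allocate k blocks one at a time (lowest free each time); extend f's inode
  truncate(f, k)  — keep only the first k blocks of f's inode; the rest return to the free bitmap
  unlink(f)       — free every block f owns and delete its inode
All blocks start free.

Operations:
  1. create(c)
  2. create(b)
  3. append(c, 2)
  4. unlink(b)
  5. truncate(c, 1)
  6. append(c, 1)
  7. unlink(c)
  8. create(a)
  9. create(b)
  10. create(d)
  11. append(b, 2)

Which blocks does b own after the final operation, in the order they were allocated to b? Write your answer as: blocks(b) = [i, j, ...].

blocks(b) = [1, 3, 4]

create(c): bitmap=F.......... | c=[0]
create(b): bitmap=FF......... | b=[1] c=[0]
append(c, 2): bitmap=FFFF....... | b=[1] c=[0, 2, 3]
unlink(b): bitmap=F.FF....... | c=[0, 2, 3]
truncate(c, 1): bitmap=F.......... | c=[0]
append(c, 1): bitmap=FF......... | c=[0, 1]
unlink(c): bitmap=........... | 
create(a): bitmap=F.......... | a=[0]
create(b): bitmap=FF......... | a=[0] b=[1]
create(d): bitmap=FFF........ | a=[0] b=[1] d=[2]
append(b, 2): bitmap=FFFFF...... | a=[0] b=[1, 3, 4] d=[2]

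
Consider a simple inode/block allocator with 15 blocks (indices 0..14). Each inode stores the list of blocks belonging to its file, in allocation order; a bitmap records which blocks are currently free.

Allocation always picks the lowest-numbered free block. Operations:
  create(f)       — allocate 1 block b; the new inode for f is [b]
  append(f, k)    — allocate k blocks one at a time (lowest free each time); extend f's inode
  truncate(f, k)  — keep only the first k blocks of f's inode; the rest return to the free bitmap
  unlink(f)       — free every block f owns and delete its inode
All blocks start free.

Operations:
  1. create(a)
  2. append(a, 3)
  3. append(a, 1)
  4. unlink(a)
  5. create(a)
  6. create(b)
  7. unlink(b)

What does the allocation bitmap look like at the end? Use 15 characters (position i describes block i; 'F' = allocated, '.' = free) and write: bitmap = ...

after create(a) → a:[0]  free=[F..............]
after append(a, 3) → a:[0, 1, 2, 3]  free=[FFFF...........]
after append(a, 1) → a:[0, 1, 2, 3, 4]  free=[FFFFF..........]
after unlink(a) →   free=[...............]
after create(a) → a:[0]  free=[F..............]
after create(b) → a:[0], b:[1]  free=[FF.............]
after unlink(b) → a:[0]  free=[F..............]

bitmap = F..............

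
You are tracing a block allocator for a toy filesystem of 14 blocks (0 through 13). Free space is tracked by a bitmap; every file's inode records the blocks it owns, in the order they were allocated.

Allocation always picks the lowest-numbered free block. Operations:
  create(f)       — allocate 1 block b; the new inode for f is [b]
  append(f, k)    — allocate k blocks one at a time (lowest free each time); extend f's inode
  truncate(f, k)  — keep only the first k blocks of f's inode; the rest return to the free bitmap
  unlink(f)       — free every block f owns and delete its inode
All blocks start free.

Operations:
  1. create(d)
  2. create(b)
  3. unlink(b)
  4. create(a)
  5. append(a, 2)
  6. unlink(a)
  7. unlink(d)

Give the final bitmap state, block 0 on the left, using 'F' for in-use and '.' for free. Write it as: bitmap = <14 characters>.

bitmap = ..............

after create(d) → d:[0]  free=[F.............]
after create(b) → b:[1], d:[0]  free=[FF............]
after unlink(b) → d:[0]  free=[F.............]
after create(a) → a:[1], d:[0]  free=[FF............]
after append(a, 2) → a:[1, 2, 3], d:[0]  free=[FFFF..........]
after unlink(a) → d:[0]  free=[F.............]
after unlink(d) →   free=[..............]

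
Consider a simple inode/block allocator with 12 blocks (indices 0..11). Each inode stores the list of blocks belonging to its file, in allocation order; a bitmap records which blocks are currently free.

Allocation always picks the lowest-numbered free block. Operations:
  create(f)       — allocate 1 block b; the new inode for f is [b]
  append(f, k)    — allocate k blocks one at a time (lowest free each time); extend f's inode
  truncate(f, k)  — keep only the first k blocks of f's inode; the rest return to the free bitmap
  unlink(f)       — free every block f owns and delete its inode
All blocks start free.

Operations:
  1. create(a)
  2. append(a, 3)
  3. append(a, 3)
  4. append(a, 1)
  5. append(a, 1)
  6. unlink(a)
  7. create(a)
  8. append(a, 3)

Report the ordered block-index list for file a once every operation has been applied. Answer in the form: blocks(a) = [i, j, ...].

blocks(a) = [0, 1, 2, 3]

  1. create(a)  ⇒  F...........  {a→[0]}
  2. append(a, 3)  ⇒  FFFF........  {a→[0, 1, 2, 3]}
  3. append(a, 3)  ⇒  FFFFFFF.....  {a→[0, 1, 2, 3, 4, 5, 6]}
  4. append(a, 1)  ⇒  FFFFFFFF....  {a→[0, 1, 2, 3, 4, 5, 6, 7]}
  5. append(a, 1)  ⇒  FFFFFFFFF...  {a→[0, 1, 2, 3, 4, 5, 6, 7, 8]}
  6. unlink(a)  ⇒  ............  {}
  7. create(a)  ⇒  F...........  {a→[0]}
  8. append(a, 3)  ⇒  FFFF........  {a→[0, 1, 2, 3]}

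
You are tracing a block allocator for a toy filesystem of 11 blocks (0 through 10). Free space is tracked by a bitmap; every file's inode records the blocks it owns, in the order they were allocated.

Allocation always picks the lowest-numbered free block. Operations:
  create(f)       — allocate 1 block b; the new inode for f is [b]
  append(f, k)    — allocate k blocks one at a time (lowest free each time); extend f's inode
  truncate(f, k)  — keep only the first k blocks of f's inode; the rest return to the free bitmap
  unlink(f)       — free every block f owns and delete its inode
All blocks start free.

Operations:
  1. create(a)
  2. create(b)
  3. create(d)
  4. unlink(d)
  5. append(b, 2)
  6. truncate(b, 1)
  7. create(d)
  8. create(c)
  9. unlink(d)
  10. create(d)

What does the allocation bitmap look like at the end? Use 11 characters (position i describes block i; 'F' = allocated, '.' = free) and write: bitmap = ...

[1] create(a) — a=0 (map F..........)
[2] create(b) — a=0 b=1 (map FF.........)
[3] create(d) — a=0 b=1 d=2 (map FFF........)
[4] unlink(d) — a=0 b=1 (map FF.........)
[5] append(b, 2) — a=0 b=1,2,3 (map FFFF.......)
[6] truncate(b, 1) — a=0 b=1 (map FF.........)
[7] create(d) — a=0 b=1 d=2 (map FFF........)
[8] create(c) — a=0 b=1 c=3 d=2 (map FFFF.......)
[9] unlink(d) — a=0 b=1 c=3 (map FF.F.......)
[10] create(d) — a=0 b=1 c=3 d=2 (map FFFF.......)

bitmap = FFFF.......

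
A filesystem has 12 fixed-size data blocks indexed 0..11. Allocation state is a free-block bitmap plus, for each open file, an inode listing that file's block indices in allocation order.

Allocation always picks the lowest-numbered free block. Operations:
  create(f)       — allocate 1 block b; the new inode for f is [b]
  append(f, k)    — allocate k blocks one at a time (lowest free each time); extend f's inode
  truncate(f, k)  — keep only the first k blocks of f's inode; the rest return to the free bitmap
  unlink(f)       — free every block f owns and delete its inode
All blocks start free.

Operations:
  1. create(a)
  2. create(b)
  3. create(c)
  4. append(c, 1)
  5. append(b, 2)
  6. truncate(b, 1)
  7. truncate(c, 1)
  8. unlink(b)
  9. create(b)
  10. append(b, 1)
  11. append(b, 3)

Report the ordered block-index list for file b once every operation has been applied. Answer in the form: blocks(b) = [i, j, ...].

blocks(b) = [1, 3, 4, 5, 6]

[1] create(a) — a=0 (map F...........)
[2] create(b) — a=0 b=1 (map FF..........)
[3] create(c) — a=0 b=1 c=2 (map FFF.........)
[4] append(c, 1) — a=0 b=1 c=2,3 (map FFFF........)
[5] append(b, 2) — a=0 b=1,4,5 c=2,3 (map FFFFFF......)
[6] truncate(b, 1) — a=0 b=1 c=2,3 (map FFFF........)
[7] truncate(c, 1) — a=0 b=1 c=2 (map FFF.........)
[8] unlink(b) — a=0 c=2 (map F.F.........)
[9] create(b) — a=0 b=1 c=2 (map FFF.........)
[10] append(b, 1) — a=0 b=1,3 c=2 (map FFFF........)
[11] append(b, 3) — a=0 b=1,3,4,5,6 c=2 (map FFFFFFF.....)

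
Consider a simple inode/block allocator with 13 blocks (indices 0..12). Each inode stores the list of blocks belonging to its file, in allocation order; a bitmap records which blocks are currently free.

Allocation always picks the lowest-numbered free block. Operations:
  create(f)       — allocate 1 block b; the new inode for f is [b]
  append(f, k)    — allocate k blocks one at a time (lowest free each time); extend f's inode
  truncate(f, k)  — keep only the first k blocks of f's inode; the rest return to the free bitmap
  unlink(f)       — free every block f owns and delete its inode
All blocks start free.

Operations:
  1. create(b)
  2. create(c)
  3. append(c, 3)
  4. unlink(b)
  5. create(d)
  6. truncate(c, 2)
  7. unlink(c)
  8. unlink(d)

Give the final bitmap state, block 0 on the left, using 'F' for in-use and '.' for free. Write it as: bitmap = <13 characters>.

bitmap = .............

create(b): bitmap=F............ | b=[0]
create(c): bitmap=FF........... | b=[0] c=[1]
append(c, 3): bitmap=FFFFF........ | b=[0] c=[1, 2, 3, 4]
unlink(b): bitmap=.FFFF........ | c=[1, 2, 3, 4]
create(d): bitmap=FFFFF........ | c=[1, 2, 3, 4] d=[0]
truncate(c, 2): bitmap=FFF.......... | c=[1, 2] d=[0]
unlink(c): bitmap=F............ | d=[0]
unlink(d): bitmap=............. | 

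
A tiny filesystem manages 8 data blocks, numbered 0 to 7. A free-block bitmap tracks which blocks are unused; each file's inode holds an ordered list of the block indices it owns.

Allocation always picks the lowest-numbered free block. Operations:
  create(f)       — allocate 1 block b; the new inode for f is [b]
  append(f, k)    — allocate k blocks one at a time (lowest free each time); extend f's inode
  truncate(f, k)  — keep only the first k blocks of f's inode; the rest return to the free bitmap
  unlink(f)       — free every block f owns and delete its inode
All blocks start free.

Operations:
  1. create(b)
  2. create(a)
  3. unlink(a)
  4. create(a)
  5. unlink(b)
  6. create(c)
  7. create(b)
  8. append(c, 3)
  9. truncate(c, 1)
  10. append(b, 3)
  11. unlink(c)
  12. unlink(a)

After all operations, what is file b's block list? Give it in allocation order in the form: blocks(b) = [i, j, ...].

blocks(b) = [2, 3, 4, 5]

create(b): bitmap=F....... | b=[0]
create(a): bitmap=FF...... | a=[1] b=[0]
unlink(a): bitmap=F....... | b=[0]
create(a): bitmap=FF...... | a=[1] b=[0]
unlink(b): bitmap=.F...... | a=[1]
create(c): bitmap=FF...... | a=[1] c=[0]
create(b): bitmap=FFF..... | a=[1] b=[2] c=[0]
append(c, 3): bitmap=FFFFFF.. | a=[1] b=[2] c=[0, 3, 4, 5]
truncate(c, 1): bitmap=FFF..... | a=[1] b=[2] c=[0]
append(b, 3): bitmap=FFFFFF.. | a=[1] b=[2, 3, 4, 5] c=[0]
unlink(c): bitmap=.FFFFF.. | a=[1] b=[2, 3, 4, 5]
unlink(a): bitmap=..FFFF.. | b=[2, 3, 4, 5]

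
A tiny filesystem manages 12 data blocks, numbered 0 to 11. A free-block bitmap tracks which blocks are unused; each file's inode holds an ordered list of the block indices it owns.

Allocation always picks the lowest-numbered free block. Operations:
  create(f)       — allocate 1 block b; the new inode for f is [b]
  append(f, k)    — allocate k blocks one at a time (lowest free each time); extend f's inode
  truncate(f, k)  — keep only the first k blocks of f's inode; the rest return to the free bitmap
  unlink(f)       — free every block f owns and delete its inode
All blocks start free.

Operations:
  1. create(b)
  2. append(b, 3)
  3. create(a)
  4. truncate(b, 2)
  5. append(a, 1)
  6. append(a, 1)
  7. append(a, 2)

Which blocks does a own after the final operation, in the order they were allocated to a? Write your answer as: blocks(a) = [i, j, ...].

create(b): bitmap=F........... | b=[0]
append(b, 3): bitmap=FFFF........ | b=[0, 1, 2, 3]
create(a): bitmap=FFFFF....... | a=[4] b=[0, 1, 2, 3]
truncate(b, 2): bitmap=FF..F....... | a=[4] b=[0, 1]
append(a, 1): bitmap=FFF.F....... | a=[4, 2] b=[0, 1]
append(a, 1): bitmap=FFFFF....... | a=[4, 2, 3] b=[0, 1]
append(a, 2): bitmap=FFFFFFF..... | a=[4, 2, 3, 5, 6] b=[0, 1]

blocks(a) = [4, 2, 3, 5, 6]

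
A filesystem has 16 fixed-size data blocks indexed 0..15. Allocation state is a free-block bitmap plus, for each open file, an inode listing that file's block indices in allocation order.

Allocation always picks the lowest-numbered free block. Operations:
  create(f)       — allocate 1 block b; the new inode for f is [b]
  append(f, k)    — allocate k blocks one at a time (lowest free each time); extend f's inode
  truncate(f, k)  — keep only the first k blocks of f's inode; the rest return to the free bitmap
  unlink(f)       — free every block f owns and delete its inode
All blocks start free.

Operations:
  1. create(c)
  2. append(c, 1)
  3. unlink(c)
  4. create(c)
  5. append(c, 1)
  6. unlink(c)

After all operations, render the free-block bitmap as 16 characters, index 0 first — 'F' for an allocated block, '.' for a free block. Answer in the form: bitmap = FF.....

bitmap = ................

  1. create(c)  ⇒  F...............  {c→[0]}
  2. append(c, 1)  ⇒  FF..............  {c→[0, 1]}
  3. unlink(c)  ⇒  ................  {}
  4. create(c)  ⇒  F...............  {c→[0]}
  5. append(c, 1)  ⇒  FF..............  {c→[0, 1]}
  6. unlink(c)  ⇒  ................  {}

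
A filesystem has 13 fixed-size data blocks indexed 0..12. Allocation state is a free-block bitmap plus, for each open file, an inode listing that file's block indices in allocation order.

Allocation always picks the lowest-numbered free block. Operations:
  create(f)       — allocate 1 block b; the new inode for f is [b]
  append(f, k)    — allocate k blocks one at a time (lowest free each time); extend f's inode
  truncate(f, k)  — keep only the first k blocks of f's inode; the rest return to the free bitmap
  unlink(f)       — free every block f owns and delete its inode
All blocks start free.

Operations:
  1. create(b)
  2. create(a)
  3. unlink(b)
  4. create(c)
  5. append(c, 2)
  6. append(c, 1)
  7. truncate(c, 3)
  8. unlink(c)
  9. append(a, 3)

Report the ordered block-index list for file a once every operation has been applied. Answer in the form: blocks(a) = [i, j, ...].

create(b): bitmap=F............ | b=[0]
create(a): bitmap=FF........... | a=[1] b=[0]
unlink(b): bitmap=.F........... | a=[1]
create(c): bitmap=FF........... | a=[1] c=[0]
append(c, 2): bitmap=FFFF......... | a=[1] c=[0, 2, 3]
append(c, 1): bitmap=FFFFF........ | a=[1] c=[0, 2, 3, 4]
truncate(c, 3): bitmap=FFFF......... | a=[1] c=[0, 2, 3]
unlink(c): bitmap=.F........... | a=[1]
append(a, 3): bitmap=FFFF......... | a=[1, 0, 2, 3]

blocks(a) = [1, 0, 2, 3]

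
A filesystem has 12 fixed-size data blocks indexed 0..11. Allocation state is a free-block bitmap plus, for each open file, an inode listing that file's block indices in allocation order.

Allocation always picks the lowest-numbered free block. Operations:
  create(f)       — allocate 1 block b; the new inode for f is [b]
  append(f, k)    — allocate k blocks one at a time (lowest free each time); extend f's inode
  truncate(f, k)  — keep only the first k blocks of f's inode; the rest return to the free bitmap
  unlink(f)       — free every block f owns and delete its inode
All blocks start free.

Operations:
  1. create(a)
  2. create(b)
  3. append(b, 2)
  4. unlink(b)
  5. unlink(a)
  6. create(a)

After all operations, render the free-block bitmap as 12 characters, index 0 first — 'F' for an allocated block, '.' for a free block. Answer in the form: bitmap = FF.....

  1. create(a)  ⇒  F...........  {a→[0]}
  2. create(b)  ⇒  FF..........  {a→[0]; b→[1]}
  3. append(b, 2)  ⇒  FFFF........  {a→[0]; b→[1, 2, 3]}
  4. unlink(b)  ⇒  F...........  {a→[0]}
  5. unlink(a)  ⇒  ............  {}
  6. create(a)  ⇒  F...........  {a→[0]}

bitmap = F...........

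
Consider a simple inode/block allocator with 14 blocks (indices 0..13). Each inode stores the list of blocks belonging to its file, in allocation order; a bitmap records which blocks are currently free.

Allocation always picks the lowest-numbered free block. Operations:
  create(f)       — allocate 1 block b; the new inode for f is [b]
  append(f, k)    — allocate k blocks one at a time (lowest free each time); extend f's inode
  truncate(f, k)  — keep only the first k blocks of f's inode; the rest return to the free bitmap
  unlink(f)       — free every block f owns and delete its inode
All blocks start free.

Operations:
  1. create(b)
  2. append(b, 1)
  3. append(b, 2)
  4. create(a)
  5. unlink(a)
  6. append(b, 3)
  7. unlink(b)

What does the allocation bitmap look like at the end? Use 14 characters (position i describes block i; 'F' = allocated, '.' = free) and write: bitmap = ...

bitmap = ..............

after create(b) → b:[0]  free=[F.............]
after append(b, 1) → b:[0, 1]  free=[FF............]
after append(b, 2) → b:[0, 1, 2, 3]  free=[FFFF..........]
after create(a) → a:[4], b:[0, 1, 2, 3]  free=[FFFFF.........]
after unlink(a) → b:[0, 1, 2, 3]  free=[FFFF..........]
after append(b, 3) → b:[0, 1, 2, 3, 4, 5, 6]  free=[FFFFFFF.......]
after unlink(b) →   free=[..............]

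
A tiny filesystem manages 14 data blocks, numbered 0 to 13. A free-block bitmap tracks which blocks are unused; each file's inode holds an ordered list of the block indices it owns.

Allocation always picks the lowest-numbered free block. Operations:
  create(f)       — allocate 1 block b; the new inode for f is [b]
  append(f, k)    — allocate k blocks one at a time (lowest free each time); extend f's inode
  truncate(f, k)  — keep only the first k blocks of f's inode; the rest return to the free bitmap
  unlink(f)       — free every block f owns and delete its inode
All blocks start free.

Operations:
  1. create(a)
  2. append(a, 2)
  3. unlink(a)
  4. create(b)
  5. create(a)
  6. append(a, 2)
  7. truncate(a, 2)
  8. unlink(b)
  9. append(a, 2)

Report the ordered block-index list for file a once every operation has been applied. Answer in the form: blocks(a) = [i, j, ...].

[1] create(a) — a=0 (map F.............)
[2] append(a, 2) — a=0,1,2 (map FFF...........)
[3] unlink(a) —  (map ..............)
[4] create(b) — b=0 (map F.............)
[5] create(a) — a=1 b=0 (map FF............)
[6] append(a, 2) — a=1,2,3 b=0 (map FFFF..........)
[7] truncate(a, 2) — a=1,2 b=0 (map FFF...........)
[8] unlink(b) — a=1,2 (map .FF...........)
[9] append(a, 2) — a=1,2,0,3 (map FFFF..........)

blocks(a) = [1, 2, 0, 3]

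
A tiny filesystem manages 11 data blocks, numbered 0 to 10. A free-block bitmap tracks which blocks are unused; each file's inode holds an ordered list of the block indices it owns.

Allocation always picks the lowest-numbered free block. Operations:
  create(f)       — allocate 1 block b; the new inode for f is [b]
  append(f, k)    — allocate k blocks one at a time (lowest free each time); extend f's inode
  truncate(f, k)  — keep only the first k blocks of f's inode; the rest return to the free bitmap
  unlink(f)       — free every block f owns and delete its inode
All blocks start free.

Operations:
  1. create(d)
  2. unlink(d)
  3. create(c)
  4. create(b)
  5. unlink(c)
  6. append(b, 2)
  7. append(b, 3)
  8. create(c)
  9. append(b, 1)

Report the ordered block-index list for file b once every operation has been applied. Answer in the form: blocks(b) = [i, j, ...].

create(d): bitmap=F.......... | d=[0]
unlink(d): bitmap=........... | 
create(c): bitmap=F.......... | c=[0]
create(b): bitmap=FF......... | b=[1] c=[0]
unlink(c): bitmap=.F......... | b=[1]
append(b, 2): bitmap=FFF........ | b=[1, 0, 2]
append(b, 3): bitmap=FFFFFF..... | b=[1, 0, 2, 3, 4, 5]
create(c): bitmap=FFFFFFF.... | b=[1, 0, 2, 3, 4, 5] c=[6]
append(b, 1): bitmap=FFFFFFFF... | b=[1, 0, 2, 3, 4, 5, 7] c=[6]

blocks(b) = [1, 0, 2, 3, 4, 5, 7]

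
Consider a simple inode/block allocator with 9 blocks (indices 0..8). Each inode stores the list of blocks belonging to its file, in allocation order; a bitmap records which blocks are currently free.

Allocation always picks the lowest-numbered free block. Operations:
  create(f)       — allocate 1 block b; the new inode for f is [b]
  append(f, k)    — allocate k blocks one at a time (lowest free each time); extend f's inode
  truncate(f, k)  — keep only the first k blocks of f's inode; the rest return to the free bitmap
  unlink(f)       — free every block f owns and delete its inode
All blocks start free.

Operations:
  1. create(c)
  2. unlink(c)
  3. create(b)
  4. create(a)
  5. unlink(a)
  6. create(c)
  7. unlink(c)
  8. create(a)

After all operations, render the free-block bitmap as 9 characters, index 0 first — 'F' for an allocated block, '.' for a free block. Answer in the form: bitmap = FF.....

  1. create(c)  ⇒  F........  {c→[0]}
  2. unlink(c)  ⇒  .........  {}
  3. create(b)  ⇒  F........  {b→[0]}
  4. create(a)  ⇒  FF.......  {a→[1]; b→[0]}
  5. unlink(a)  ⇒  F........  {b→[0]}
  6. create(c)  ⇒  FF.......  {b→[0]; c→[1]}
  7. unlink(c)  ⇒  F........  {b→[0]}
  8. create(a)  ⇒  FF.......  {a→[1]; b→[0]}

bitmap = FF.......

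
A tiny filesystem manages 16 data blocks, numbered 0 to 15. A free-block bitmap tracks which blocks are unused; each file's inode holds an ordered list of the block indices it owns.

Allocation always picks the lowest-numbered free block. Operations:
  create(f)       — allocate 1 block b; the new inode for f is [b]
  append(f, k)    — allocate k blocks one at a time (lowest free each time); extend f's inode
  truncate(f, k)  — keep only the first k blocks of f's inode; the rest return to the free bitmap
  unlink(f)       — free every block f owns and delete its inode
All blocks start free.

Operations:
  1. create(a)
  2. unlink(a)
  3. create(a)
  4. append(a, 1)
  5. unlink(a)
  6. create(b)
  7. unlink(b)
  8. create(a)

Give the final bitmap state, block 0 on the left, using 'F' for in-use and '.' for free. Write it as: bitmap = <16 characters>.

create(a): bitmap=F............... | a=[0]
unlink(a): bitmap=................ | 
create(a): bitmap=F............... | a=[0]
append(a, 1): bitmap=FF.............. | a=[0, 1]
unlink(a): bitmap=................ | 
create(b): bitmap=F............... | b=[0]
unlink(b): bitmap=................ | 
create(a): bitmap=F............... | a=[0]

bitmap = F...............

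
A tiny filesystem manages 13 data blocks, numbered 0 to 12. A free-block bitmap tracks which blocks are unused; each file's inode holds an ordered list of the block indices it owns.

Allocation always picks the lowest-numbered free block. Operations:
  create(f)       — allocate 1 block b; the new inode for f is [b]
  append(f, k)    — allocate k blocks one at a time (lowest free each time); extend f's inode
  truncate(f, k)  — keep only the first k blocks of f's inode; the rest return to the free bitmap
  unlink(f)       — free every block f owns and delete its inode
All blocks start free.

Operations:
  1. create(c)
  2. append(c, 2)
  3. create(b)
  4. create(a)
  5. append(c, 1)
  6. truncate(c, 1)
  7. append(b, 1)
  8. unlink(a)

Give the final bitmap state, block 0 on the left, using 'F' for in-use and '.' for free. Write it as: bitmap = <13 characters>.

after create(c) → c:[0]  free=[F............]
after append(c, 2) → c:[0, 1, 2]  free=[FFF..........]
after create(b) → b:[3], c:[0, 1, 2]  free=[FFFF.........]
after create(a) → a:[4], b:[3], c:[0, 1, 2]  free=[FFFFF........]
after append(c, 1) → a:[4], b:[3], c:[0, 1, 2, 5]  free=[FFFFFF.......]
after truncate(c, 1) → a:[4], b:[3], c:[0]  free=[F..FF........]
after append(b, 1) → a:[4], b:[3, 1], c:[0]  free=[FF.FF........]
after unlink(a) → b:[3, 1], c:[0]  free=[FF.F.........]

bitmap = FF.F.........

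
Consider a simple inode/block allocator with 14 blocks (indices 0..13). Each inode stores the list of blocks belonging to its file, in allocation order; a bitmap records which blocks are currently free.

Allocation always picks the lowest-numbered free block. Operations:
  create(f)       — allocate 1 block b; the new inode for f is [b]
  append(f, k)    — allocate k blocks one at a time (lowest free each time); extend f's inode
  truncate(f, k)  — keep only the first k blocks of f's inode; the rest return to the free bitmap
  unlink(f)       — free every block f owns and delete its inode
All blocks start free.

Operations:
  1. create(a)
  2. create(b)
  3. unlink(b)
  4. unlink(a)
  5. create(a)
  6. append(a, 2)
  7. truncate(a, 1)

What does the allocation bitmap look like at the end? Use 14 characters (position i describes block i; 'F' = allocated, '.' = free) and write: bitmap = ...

after create(a) → a:[0]  free=[F.............]
after create(b) → a:[0], b:[1]  free=[FF............]
after unlink(b) → a:[0]  free=[F.............]
after unlink(a) →   free=[..............]
after create(a) → a:[0]  free=[F.............]
after append(a, 2) → a:[0, 1, 2]  free=[FFF...........]
after truncate(a, 1) → a:[0]  free=[F.............]

bitmap = F.............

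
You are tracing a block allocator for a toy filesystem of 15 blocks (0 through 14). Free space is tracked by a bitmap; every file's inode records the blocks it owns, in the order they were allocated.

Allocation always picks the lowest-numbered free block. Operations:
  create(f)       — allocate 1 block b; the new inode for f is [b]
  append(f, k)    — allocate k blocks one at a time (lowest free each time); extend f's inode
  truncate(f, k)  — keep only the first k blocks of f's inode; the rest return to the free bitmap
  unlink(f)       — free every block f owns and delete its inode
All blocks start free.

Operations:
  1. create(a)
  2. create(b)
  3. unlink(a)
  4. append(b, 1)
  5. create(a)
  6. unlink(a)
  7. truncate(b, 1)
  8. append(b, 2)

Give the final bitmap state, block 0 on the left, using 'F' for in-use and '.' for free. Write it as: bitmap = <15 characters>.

bitmap = FFF............

after create(a) → a:[0]  free=[F..............]
after create(b) → a:[0], b:[1]  free=[FF.............]
after unlink(a) → b:[1]  free=[.F.............]
after append(b, 1) → b:[1, 0]  free=[FF.............]
after create(a) → a:[2], b:[1, 0]  free=[FFF............]
after unlink(a) → b:[1, 0]  free=[FF.............]
after truncate(b, 1) → b:[1]  free=[.F.............]
after append(b, 2) → b:[1, 0, 2]  free=[FFF............]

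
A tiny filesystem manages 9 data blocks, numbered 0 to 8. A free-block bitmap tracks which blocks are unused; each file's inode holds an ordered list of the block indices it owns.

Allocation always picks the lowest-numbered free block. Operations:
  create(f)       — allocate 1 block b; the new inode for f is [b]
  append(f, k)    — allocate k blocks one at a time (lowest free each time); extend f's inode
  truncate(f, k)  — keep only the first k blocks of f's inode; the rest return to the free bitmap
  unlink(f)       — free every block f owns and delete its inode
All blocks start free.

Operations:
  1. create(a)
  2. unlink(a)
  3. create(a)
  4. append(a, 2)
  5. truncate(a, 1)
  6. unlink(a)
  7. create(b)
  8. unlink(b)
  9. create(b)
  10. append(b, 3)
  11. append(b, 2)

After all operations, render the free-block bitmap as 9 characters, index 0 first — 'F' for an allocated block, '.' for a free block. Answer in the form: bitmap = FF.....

[1] create(a) — a=0 (map F........)
[2] unlink(a) —  (map .........)
[3] create(a) — a=0 (map F........)
[4] append(a, 2) — a=0,1,2 (map FFF......)
[5] truncate(a, 1) — a=0 (map F........)
[6] unlink(a) —  (map .........)
[7] create(b) — b=0 (map F........)
[8] unlink(b) —  (map .........)
[9] create(b) — b=0 (map F........)
[10] append(b, 3) — b=0,1,2,3 (map FFFF.....)
[11] append(b, 2) — b=0,1,2,3,4,5 (map FFFFFF...)

bitmap = FFFFFF...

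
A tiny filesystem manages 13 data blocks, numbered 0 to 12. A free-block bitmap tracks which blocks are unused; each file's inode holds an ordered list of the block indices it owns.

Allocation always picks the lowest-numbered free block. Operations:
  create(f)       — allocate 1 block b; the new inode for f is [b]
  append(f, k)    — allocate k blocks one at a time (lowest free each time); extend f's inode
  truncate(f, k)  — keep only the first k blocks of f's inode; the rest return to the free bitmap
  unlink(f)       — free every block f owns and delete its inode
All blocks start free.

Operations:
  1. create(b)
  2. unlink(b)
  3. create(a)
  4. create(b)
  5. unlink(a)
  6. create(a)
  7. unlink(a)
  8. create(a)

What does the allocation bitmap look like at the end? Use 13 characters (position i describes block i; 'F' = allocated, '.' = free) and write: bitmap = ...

[1] create(b) — b=0 (map F............)
[2] unlink(b) —  (map .............)
[3] create(a) — a=0 (map F............)
[4] create(b) — a=0 b=1 (map FF...........)
[5] unlink(a) — b=1 (map .F...........)
[6] create(a) — a=0 b=1 (map FF...........)
[7] unlink(a) — b=1 (map .F...........)
[8] create(a) — a=0 b=1 (map FF...........)

bitmap = FF...........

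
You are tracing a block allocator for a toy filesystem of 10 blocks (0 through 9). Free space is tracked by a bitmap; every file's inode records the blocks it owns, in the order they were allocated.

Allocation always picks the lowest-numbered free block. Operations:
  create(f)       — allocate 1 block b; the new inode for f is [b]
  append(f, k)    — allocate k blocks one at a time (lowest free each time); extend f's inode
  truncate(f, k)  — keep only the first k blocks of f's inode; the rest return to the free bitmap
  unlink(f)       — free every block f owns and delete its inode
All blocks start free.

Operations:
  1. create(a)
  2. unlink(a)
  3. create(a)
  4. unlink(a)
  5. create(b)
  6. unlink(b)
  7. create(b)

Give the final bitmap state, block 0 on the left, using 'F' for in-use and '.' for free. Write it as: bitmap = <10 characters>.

after create(a) → a:[0]  free=[F.........]
after unlink(a) →   free=[..........]
after create(a) → a:[0]  free=[F.........]
after unlink(a) →   free=[..........]
after create(b) → b:[0]  free=[F.........]
after unlink(b) →   free=[..........]
after create(b) → b:[0]  free=[F.........]

bitmap = F.........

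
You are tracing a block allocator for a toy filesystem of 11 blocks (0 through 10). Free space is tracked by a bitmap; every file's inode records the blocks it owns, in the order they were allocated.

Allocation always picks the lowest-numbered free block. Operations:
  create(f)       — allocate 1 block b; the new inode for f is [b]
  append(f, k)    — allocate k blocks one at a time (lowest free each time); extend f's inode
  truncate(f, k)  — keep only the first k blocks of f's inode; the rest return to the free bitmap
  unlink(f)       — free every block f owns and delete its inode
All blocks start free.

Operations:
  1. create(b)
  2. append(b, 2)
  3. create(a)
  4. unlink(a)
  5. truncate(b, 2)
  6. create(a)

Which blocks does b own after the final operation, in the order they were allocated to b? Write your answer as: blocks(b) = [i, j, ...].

[1] create(b) — b=0 (map F..........)
[2] append(b, 2) — b=0,1,2 (map FFF........)
[3] create(a) — a=3 b=0,1,2 (map FFFF.......)
[4] unlink(a) — b=0,1,2 (map FFF........)
[5] truncate(b, 2) — b=0,1 (map FF.........)
[6] create(a) — a=2 b=0,1 (map FFF........)

blocks(b) = [0, 1]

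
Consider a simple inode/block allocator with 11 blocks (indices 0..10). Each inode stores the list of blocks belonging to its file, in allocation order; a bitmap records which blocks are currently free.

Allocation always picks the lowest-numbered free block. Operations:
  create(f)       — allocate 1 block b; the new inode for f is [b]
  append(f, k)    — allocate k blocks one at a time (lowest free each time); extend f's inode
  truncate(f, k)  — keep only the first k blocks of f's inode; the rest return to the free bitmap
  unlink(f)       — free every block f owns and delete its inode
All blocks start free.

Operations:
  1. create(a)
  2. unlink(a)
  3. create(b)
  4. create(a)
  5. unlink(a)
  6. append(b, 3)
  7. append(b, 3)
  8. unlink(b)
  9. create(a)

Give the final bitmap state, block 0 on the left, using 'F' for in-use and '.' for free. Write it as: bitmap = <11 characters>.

  1. create(a)  ⇒  F..........  {a→[0]}
  2. unlink(a)  ⇒  ...........  {}
  3. create(b)  ⇒  F..........  {b→[0]}
  4. create(a)  ⇒  FF.........  {a→[1]; b→[0]}
  5. unlink(a)  ⇒  F..........  {b→[0]}
  6. append(b, 3)  ⇒  FFFF.......  {b→[0, 1, 2, 3]}
  7. append(b, 3)  ⇒  FFFFFFF....  {b→[0, 1, 2, 3, 4, 5, 6]}
  8. unlink(b)  ⇒  ...........  {}
  9. create(a)  ⇒  F..........  {a→[0]}

bitmap = F..........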